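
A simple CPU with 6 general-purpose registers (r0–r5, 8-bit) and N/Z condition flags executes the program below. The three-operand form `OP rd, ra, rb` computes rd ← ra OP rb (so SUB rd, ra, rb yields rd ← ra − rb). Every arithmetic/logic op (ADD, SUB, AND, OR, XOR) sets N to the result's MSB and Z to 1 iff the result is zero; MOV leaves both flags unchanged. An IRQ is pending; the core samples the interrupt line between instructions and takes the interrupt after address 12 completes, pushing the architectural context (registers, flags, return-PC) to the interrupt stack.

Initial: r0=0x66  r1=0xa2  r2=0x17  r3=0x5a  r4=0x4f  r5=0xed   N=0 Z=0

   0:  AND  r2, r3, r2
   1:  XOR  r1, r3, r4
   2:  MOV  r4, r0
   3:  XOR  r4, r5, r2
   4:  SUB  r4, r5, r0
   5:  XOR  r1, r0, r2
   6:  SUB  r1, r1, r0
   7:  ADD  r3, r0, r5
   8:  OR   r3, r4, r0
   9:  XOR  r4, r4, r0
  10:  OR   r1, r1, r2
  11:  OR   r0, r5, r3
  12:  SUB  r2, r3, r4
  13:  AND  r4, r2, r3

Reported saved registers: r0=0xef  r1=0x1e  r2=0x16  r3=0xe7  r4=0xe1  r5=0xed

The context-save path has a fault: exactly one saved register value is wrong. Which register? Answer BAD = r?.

after  0: r0=0x66 r1=0xa2 r2=0x12 r3=0x5a r4=0x4f r5=0xed  N=0 Z=0
after  1: r0=0x66 r1=0x15 r2=0x12 r3=0x5a r4=0x4f r5=0xed  N=0 Z=0
after  2: r0=0x66 r1=0x15 r2=0x12 r3=0x5a r4=0x66 r5=0xed  N=0 Z=0
after  3: r0=0x66 r1=0x15 r2=0x12 r3=0x5a r4=0xff r5=0xed  N=1 Z=0
after  4: r0=0x66 r1=0x15 r2=0x12 r3=0x5a r4=0x87 r5=0xed  N=1 Z=0
after  5: r0=0x66 r1=0x74 r2=0x12 r3=0x5a r4=0x87 r5=0xed  N=0 Z=0
after  6: r0=0x66 r1=0x0e r2=0x12 r3=0x5a r4=0x87 r5=0xed  N=0 Z=0
after  7: r0=0x66 r1=0x0e r2=0x12 r3=0x53 r4=0x87 r5=0xed  N=0 Z=0
after  8: r0=0x66 r1=0x0e r2=0x12 r3=0xe7 r4=0x87 r5=0xed  N=1 Z=0
after  9: r0=0x66 r1=0x0e r2=0x12 r3=0xe7 r4=0xe1 r5=0xed  N=1 Z=0
after 10: r0=0x66 r1=0x1e r2=0x12 r3=0xe7 r4=0xe1 r5=0xed  N=0 Z=0
after 11: r0=0xef r1=0x1e r2=0x12 r3=0xe7 r4=0xe1 r5=0xed  N=1 Z=0
after 12: r0=0xef r1=0x1e r2=0x06 r3=0xe7 r4=0xe1 r5=0xed  N=0 Z=0
-- IRQ taken; context saved, return-PC = 13 --
mismatch: r2: reported 0x16 vs actual 0x06

BAD = r2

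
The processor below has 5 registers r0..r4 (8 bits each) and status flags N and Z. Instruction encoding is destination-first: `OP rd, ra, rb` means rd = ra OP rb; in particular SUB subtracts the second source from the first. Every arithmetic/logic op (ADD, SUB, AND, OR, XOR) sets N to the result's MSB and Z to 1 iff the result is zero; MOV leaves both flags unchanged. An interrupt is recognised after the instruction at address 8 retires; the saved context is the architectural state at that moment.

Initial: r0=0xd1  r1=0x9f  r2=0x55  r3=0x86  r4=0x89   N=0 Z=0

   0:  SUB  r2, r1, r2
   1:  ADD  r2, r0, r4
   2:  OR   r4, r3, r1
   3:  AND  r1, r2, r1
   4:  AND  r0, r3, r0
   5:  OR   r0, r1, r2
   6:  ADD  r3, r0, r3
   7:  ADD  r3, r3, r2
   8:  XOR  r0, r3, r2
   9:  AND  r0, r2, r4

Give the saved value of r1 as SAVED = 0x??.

after  0: r0=0xd1 r1=0x9f r2=0x4a r3=0x86 r4=0x89  N=0 Z=0
after  1: r0=0xd1 r1=0x9f r2=0x5a r3=0x86 r4=0x89  N=0 Z=0
after  2: r0=0xd1 r1=0x9f r2=0x5a r3=0x86 r4=0x9f  N=1 Z=0
after  3: r0=0xd1 r1=0x1a r2=0x5a r3=0x86 r4=0x9f  N=0 Z=0
after  4: r0=0x80 r1=0x1a r2=0x5a r3=0x86 r4=0x9f  N=1 Z=0
after  5: r0=0x5a r1=0x1a r2=0x5a r3=0x86 r4=0x9f  N=0 Z=0
after  6: r0=0x5a r1=0x1a r2=0x5a r3=0xe0 r4=0x9f  N=1 Z=0
after  7: r0=0x5a r1=0x1a r2=0x5a r3=0x3a r4=0x9f  N=0 Z=0
after  8: r0=0x60 r1=0x1a r2=0x5a r3=0x3a r4=0x9f  N=0 Z=0
-- IRQ taken; context saved, return-PC = 9 --

SAVED = 0x1a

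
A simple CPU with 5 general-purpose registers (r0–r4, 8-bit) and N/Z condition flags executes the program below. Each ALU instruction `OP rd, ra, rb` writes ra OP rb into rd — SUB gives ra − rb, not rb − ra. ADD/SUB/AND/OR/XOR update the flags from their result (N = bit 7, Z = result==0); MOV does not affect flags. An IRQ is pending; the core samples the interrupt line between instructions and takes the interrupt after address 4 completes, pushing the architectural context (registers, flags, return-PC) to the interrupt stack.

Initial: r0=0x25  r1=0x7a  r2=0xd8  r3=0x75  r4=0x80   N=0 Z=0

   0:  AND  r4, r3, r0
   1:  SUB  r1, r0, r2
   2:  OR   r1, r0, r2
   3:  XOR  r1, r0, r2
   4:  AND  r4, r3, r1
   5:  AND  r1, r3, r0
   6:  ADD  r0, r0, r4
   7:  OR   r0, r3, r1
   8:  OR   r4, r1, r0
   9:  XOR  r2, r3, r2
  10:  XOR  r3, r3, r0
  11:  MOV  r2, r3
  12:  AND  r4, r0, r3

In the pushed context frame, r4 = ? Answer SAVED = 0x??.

after  0: r0=0x25 r1=0x7a r2=0xd8 r3=0x75 r4=0x25  N=0 Z=0
after  1: r0=0x25 r1=0x4d r2=0xd8 r3=0x75 r4=0x25  N=0 Z=0
after  2: r0=0x25 r1=0xfd r2=0xd8 r3=0x75 r4=0x25  N=1 Z=0
after  3: r0=0x25 r1=0xfd r2=0xd8 r3=0x75 r4=0x25  N=1 Z=0
after  4: r0=0x25 r1=0xfd r2=0xd8 r3=0x75 r4=0x75  N=0 Z=0
-- IRQ taken; context saved, return-PC = 5 --

SAVED = 0x75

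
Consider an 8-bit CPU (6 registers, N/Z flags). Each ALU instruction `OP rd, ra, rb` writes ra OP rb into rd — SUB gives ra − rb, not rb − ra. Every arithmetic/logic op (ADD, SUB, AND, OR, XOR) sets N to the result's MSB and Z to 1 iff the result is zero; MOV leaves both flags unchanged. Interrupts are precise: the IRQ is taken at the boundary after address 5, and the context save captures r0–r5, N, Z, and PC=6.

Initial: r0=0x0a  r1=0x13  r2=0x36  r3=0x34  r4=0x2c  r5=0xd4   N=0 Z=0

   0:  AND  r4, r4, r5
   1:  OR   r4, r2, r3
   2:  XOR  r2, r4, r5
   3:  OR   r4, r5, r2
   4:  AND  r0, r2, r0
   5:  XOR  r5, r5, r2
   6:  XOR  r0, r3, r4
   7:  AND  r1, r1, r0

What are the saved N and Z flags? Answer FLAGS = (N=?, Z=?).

after  0: r0=0x0a r1=0x13 r2=0x36 r3=0x34 r4=0x04 r5=0xd4  N=0 Z=0
after  1: r0=0x0a r1=0x13 r2=0x36 r3=0x34 r4=0x36 r5=0xd4  N=0 Z=0
after  2: r0=0x0a r1=0x13 r2=0xe2 r3=0x34 r4=0x36 r5=0xd4  N=1 Z=0
after  3: r0=0x0a r1=0x13 r2=0xe2 r3=0x34 r4=0xf6 r5=0xd4  N=1 Z=0
after  4: r0=0x02 r1=0x13 r2=0xe2 r3=0x34 r4=0xf6 r5=0xd4  N=0 Z=0
after  5: r0=0x02 r1=0x13 r2=0xe2 r3=0x34 r4=0xf6 r5=0x36  N=0 Z=0
-- IRQ taken; context saved, return-PC = 6 --

FLAGS = (N=0, Z=0)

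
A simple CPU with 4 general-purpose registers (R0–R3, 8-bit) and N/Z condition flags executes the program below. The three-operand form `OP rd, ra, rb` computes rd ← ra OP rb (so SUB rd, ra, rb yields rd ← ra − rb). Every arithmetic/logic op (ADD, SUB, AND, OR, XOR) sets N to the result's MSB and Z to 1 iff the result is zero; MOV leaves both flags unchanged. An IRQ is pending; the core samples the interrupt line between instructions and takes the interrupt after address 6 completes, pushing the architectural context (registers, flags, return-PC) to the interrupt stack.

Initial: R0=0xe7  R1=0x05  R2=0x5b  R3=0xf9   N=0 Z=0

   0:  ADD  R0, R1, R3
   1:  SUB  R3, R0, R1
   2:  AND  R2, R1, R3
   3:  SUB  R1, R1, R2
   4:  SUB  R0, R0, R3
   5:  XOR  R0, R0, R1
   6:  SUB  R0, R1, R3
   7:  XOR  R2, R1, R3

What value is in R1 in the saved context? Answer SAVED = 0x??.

after  0: R0=0xfe R1=0x05 R2=0x5b R3=0xf9  N=1 Z=0
after  1: R0=0xfe R1=0x05 R2=0x5b R3=0xf9  N=1 Z=0
after  2: R0=0xfe R1=0x05 R2=0x01 R3=0xf9  N=0 Z=0
after  3: R0=0xfe R1=0x04 R2=0x01 R3=0xf9  N=0 Z=0
after  4: R0=0x05 R1=0x04 R2=0x01 R3=0xf9  N=0 Z=0
after  5: R0=0x01 R1=0x04 R2=0x01 R3=0xf9  N=0 Z=0
after  6: R0=0x0b R1=0x04 R2=0x01 R3=0xf9  N=0 Z=0
-- IRQ taken; context saved, return-PC = 7 --

SAVED = 0x04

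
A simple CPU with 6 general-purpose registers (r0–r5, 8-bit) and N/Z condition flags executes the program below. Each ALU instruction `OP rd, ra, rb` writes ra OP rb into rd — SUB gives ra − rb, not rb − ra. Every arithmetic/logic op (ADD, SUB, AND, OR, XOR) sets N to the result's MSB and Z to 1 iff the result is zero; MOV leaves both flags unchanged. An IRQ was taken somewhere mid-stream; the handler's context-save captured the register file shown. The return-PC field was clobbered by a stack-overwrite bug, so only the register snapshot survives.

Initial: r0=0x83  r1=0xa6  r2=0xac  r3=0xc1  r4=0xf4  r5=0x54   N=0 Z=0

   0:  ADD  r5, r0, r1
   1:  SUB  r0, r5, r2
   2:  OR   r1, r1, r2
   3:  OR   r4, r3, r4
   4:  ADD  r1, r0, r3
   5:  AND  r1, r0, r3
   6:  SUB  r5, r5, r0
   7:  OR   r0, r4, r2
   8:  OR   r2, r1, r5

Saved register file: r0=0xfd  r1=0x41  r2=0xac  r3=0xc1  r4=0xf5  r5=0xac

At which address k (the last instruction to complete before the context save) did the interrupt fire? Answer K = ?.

K = 7

after  0: r0=0x83 r1=0xa6 r2=0xac r3=0xc1 r4=0xf4 r5=0x29  N=0 Z=0
after  1: r0=0x7d r1=0xa6 r2=0xac r3=0xc1 r4=0xf4 r5=0x29  N=0 Z=0
after  2: r0=0x7d r1=0xae r2=0xac r3=0xc1 r4=0xf4 r5=0x29  N=1 Z=0
after  3: r0=0x7d r1=0xae r2=0xac r3=0xc1 r4=0xf5 r5=0x29  N=1 Z=0
after  4: r0=0x7d r1=0x3e r2=0xac r3=0xc1 r4=0xf5 r5=0x29  N=0 Z=0
after  5: r0=0x7d r1=0x41 r2=0xac r3=0xc1 r4=0xf5 r5=0x29  N=0 Z=0
after  6: r0=0x7d r1=0x41 r2=0xac r3=0xc1 r4=0xf5 r5=0xac  N=1 Z=0
after  7: r0=0xfd r1=0x41 r2=0xac r3=0xc1 r4=0xf5 r5=0xac  N=1 Z=0
-- IRQ taken; context saved, return-PC = 8 --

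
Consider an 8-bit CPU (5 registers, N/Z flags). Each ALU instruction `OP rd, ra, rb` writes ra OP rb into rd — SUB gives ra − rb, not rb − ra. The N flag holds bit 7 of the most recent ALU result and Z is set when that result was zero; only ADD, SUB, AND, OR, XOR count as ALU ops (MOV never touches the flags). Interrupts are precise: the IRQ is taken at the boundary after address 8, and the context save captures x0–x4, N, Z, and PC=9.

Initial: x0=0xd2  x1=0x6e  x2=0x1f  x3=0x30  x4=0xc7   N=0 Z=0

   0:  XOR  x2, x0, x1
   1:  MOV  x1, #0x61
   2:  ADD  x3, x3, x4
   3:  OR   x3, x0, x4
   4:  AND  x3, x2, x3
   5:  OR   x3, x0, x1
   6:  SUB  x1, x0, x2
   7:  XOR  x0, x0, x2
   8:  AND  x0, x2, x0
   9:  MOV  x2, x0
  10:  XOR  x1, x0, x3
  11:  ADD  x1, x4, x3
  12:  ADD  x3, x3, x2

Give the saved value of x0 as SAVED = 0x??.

after  0: x0=0xd2 x1=0x6e x2=0xbc x3=0x30 x4=0xc7  N=1 Z=0
after  1: x0=0xd2 x1=0x61 x2=0xbc x3=0x30 x4=0xc7  N=1 Z=0
after  2: x0=0xd2 x1=0x61 x2=0xbc x3=0xf7 x4=0xc7  N=1 Z=0
after  3: x0=0xd2 x1=0x61 x2=0xbc x3=0xd7 x4=0xc7  N=1 Z=0
after  4: x0=0xd2 x1=0x61 x2=0xbc x3=0x94 x4=0xc7  N=1 Z=0
after  5: x0=0xd2 x1=0x61 x2=0xbc x3=0xf3 x4=0xc7  N=1 Z=0
after  6: x0=0xd2 x1=0x16 x2=0xbc x3=0xf3 x4=0xc7  N=0 Z=0
after  7: x0=0x6e x1=0x16 x2=0xbc x3=0xf3 x4=0xc7  N=0 Z=0
after  8: x0=0x2c x1=0x16 x2=0xbc x3=0xf3 x4=0xc7  N=0 Z=0
-- IRQ taken; context saved, return-PC = 9 --

SAVED = 0x2c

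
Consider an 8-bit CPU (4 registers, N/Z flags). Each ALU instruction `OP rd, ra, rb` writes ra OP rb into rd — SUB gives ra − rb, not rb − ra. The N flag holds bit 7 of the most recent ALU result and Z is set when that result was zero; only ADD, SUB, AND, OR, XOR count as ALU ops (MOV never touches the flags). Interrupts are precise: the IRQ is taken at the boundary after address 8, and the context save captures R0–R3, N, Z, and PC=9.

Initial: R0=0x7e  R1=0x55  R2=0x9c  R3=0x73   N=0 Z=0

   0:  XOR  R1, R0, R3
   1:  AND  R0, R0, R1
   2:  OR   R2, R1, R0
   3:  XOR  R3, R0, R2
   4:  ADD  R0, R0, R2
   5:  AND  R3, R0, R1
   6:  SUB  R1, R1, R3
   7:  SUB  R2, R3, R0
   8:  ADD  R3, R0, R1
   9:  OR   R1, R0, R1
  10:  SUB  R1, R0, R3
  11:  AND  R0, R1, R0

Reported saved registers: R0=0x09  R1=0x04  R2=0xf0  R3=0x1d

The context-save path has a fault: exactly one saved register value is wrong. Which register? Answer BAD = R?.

BAD = R0

after  0: R0=0x7e R1=0x0d R2=0x9c R3=0x73  N=0 Z=0
after  1: R0=0x0c R1=0x0d R2=0x9c R3=0x73  N=0 Z=0
after  2: R0=0x0c R1=0x0d R2=0x0d R3=0x73  N=0 Z=0
after  3: R0=0x0c R1=0x0d R2=0x0d R3=0x01  N=0 Z=0
after  4: R0=0x19 R1=0x0d R2=0x0d R3=0x01  N=0 Z=0
after  5: R0=0x19 R1=0x0d R2=0x0d R3=0x09  N=0 Z=0
after  6: R0=0x19 R1=0x04 R2=0x0d R3=0x09  N=0 Z=0
after  7: R0=0x19 R1=0x04 R2=0xf0 R3=0x09  N=1 Z=0
after  8: R0=0x19 R1=0x04 R2=0xf0 R3=0x1d  N=0 Z=0
-- IRQ taken; context saved, return-PC = 9 --
mismatch: R0: reported 0x09 vs actual 0x19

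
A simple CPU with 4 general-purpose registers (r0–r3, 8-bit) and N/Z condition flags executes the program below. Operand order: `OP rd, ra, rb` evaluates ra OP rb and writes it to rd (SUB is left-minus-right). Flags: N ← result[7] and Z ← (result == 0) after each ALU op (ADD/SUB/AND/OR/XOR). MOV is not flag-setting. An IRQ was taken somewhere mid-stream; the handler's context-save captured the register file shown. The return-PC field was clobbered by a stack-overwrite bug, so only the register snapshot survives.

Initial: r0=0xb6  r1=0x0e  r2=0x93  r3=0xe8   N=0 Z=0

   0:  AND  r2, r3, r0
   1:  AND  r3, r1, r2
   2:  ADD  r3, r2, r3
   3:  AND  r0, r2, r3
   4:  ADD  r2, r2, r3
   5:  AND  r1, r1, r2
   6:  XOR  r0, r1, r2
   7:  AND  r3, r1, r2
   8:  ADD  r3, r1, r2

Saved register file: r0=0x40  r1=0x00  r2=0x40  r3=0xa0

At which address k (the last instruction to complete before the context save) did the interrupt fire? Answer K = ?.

after  0: r0=0xb6 r1=0x0e r2=0xa0 r3=0xe8  N=1 Z=0
after  1: r0=0xb6 r1=0x0e r2=0xa0 r3=0x00  N=0 Z=1
after  2: r0=0xb6 r1=0x0e r2=0xa0 r3=0xa0  N=1 Z=0
after  3: r0=0xa0 r1=0x0e r2=0xa0 r3=0xa0  N=1 Z=0
after  4: r0=0xa0 r1=0x0e r2=0x40 r3=0xa0  N=0 Z=0
after  5: r0=0xa0 r1=0x00 r2=0x40 r3=0xa0  N=0 Z=1
after  6: r0=0x40 r1=0x00 r2=0x40 r3=0xa0  N=0 Z=0
-- IRQ taken; context saved, return-PC = 7 --

K = 6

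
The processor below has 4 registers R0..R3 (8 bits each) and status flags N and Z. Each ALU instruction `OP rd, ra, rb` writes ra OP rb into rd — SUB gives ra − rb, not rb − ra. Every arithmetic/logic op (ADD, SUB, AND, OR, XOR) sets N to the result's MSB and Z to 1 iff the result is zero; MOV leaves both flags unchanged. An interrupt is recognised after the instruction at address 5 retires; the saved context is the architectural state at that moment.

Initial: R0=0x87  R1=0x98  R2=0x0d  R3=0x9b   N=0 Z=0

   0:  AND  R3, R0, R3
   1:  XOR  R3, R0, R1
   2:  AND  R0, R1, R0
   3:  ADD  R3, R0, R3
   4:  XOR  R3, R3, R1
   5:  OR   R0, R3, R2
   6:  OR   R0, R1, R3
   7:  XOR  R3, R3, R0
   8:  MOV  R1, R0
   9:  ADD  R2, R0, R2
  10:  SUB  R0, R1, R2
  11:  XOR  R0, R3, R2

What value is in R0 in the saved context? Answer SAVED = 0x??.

after  0: R0=0x87 R1=0x98 R2=0x0d R3=0x83  N=1 Z=0
after  1: R0=0x87 R1=0x98 R2=0x0d R3=0x1f  N=0 Z=0
after  2: R0=0x80 R1=0x98 R2=0x0d R3=0x1f  N=1 Z=0
after  3: R0=0x80 R1=0x98 R2=0x0d R3=0x9f  N=1 Z=0
after  4: R0=0x80 R1=0x98 R2=0x0d R3=0x07  N=0 Z=0
after  5: R0=0x0f R1=0x98 R2=0x0d R3=0x07  N=0 Z=0
-- IRQ taken; context saved, return-PC = 6 --

SAVED = 0x0f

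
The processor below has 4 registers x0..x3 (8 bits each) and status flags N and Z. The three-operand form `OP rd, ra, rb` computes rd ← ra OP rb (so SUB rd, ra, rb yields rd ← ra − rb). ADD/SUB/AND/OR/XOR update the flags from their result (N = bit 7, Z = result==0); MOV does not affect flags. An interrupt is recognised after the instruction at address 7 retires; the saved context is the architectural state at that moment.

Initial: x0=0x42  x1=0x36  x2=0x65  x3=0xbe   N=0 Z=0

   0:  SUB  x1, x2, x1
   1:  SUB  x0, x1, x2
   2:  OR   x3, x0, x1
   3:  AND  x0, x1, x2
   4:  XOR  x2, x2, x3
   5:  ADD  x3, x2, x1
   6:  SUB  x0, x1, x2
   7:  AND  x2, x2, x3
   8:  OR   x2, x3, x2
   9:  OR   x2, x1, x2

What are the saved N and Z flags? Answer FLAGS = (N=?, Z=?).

after  0: x0=0x42 x1=0x2f x2=0x65 x3=0xbe  N=0 Z=0
after  1: x0=0xca x1=0x2f x2=0x65 x3=0xbe  N=1 Z=0
after  2: x0=0xca x1=0x2f x2=0x65 x3=0xef  N=1 Z=0
after  3: x0=0x25 x1=0x2f x2=0x65 x3=0xef  N=0 Z=0
after  4: x0=0x25 x1=0x2f x2=0x8a x3=0xef  N=1 Z=0
after  5: x0=0x25 x1=0x2f x2=0x8a x3=0xb9  N=1 Z=0
after  6: x0=0xa5 x1=0x2f x2=0x8a x3=0xb9  N=1 Z=0
after  7: x0=0xa5 x1=0x2f x2=0x88 x3=0xb9  N=1 Z=0
-- IRQ taken; context saved, return-PC = 8 --

FLAGS = (N=1, Z=0)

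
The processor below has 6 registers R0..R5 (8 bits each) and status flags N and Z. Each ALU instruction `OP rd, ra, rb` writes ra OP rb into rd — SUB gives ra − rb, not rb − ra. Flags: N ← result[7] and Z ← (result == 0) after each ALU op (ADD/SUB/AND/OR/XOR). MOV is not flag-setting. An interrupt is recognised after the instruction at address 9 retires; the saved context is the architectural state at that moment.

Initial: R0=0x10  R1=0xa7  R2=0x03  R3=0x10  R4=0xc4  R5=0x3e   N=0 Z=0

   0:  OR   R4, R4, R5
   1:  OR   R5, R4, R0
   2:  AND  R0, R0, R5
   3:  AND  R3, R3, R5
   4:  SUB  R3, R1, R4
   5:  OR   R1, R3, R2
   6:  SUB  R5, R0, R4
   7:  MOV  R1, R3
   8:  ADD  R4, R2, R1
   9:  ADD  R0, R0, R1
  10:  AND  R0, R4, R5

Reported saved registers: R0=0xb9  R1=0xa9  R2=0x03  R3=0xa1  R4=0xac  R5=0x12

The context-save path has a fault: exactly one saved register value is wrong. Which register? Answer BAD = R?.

BAD = R3

after  0: R0=0x10 R1=0xa7 R2=0x03 R3=0x10 R4=0xfe R5=0x3e  N=1 Z=0
after  1: R0=0x10 R1=0xa7 R2=0x03 R3=0x10 R4=0xfe R5=0xfe  N=1 Z=0
after  2: R0=0x10 R1=0xa7 R2=0x03 R3=0x10 R4=0xfe R5=0xfe  N=0 Z=0
after  3: R0=0x10 R1=0xa7 R2=0x03 R3=0x10 R4=0xfe R5=0xfe  N=0 Z=0
after  4: R0=0x10 R1=0xa7 R2=0x03 R3=0xa9 R4=0xfe R5=0xfe  N=1 Z=0
after  5: R0=0x10 R1=0xab R2=0x03 R3=0xa9 R4=0xfe R5=0xfe  N=1 Z=0
after  6: R0=0x10 R1=0xab R2=0x03 R3=0xa9 R4=0xfe R5=0x12  N=0 Z=0
after  7: R0=0x10 R1=0xa9 R2=0x03 R3=0xa9 R4=0xfe R5=0x12  N=0 Z=0
after  8: R0=0x10 R1=0xa9 R2=0x03 R3=0xa9 R4=0xac R5=0x12  N=1 Z=0
after  9: R0=0xb9 R1=0xa9 R2=0x03 R3=0xa9 R4=0xac R5=0x12  N=1 Z=0
-- IRQ taken; context saved, return-PC = 10 --
mismatch: R3: reported 0xa1 vs actual 0xa9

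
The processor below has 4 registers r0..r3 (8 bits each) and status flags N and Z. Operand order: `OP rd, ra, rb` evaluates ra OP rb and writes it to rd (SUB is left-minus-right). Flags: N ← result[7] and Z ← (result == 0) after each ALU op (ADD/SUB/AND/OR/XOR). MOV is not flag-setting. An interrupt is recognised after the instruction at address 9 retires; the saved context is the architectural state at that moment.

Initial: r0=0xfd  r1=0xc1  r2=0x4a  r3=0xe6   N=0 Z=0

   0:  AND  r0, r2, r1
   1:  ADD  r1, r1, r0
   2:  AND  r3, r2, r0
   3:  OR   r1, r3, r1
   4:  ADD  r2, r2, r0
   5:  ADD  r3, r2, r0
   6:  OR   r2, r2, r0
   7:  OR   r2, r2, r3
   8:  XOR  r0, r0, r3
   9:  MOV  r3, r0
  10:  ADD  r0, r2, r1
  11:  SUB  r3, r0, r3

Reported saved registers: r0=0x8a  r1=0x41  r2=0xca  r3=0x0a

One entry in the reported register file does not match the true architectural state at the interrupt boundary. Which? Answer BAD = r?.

BAD = r3

after  0: r0=0x40 r1=0xc1 r2=0x4a r3=0xe6  N=0 Z=0
after  1: r0=0x40 r1=0x01 r2=0x4a r3=0xe6  N=0 Z=0
after  2: r0=0x40 r1=0x01 r2=0x4a r3=0x40  N=0 Z=0
after  3: r0=0x40 r1=0x41 r2=0x4a r3=0x40  N=0 Z=0
after  4: r0=0x40 r1=0x41 r2=0x8a r3=0x40  N=1 Z=0
after  5: r0=0x40 r1=0x41 r2=0x8a r3=0xca  N=1 Z=0
after  6: r0=0x40 r1=0x41 r2=0xca r3=0xca  N=1 Z=0
after  7: r0=0x40 r1=0x41 r2=0xca r3=0xca  N=1 Z=0
after  8: r0=0x8a r1=0x41 r2=0xca r3=0xca  N=1 Z=0
after  9: r0=0x8a r1=0x41 r2=0xca r3=0x8a  N=1 Z=0
-- IRQ taken; context saved, return-PC = 10 --
mismatch: r3: reported 0x0a vs actual 0x8a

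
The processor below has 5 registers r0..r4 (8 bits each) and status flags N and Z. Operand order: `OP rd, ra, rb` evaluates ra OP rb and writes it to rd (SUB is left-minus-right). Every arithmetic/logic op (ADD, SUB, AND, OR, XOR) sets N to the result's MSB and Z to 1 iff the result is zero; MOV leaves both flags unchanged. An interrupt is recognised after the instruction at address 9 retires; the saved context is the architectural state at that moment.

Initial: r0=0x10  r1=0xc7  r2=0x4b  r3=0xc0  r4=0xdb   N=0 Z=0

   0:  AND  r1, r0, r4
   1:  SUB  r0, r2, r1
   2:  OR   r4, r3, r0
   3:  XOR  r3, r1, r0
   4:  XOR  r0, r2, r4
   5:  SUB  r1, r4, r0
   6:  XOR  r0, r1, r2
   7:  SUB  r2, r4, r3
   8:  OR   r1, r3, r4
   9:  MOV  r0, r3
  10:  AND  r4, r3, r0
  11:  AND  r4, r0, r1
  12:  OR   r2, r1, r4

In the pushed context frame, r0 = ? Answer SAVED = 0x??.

after  0: r0=0x10 r1=0x10 r2=0x4b r3=0xc0 r4=0xdb  N=0 Z=0
after  1: r0=0x3b r1=0x10 r2=0x4b r3=0xc0 r4=0xdb  N=0 Z=0
after  2: r0=0x3b r1=0x10 r2=0x4b r3=0xc0 r4=0xfb  N=1 Z=0
after  3: r0=0x3b r1=0x10 r2=0x4b r3=0x2b r4=0xfb  N=0 Z=0
after  4: r0=0xb0 r1=0x10 r2=0x4b r3=0x2b r4=0xfb  N=1 Z=0
after  5: r0=0xb0 r1=0x4b r2=0x4b r3=0x2b r4=0xfb  N=0 Z=0
after  6: r0=0x00 r1=0x4b r2=0x4b r3=0x2b r4=0xfb  N=0 Z=1
after  7: r0=0x00 r1=0x4b r2=0xd0 r3=0x2b r4=0xfb  N=1 Z=0
after  8: r0=0x00 r1=0xfb r2=0xd0 r3=0x2b r4=0xfb  N=1 Z=0
after  9: r0=0x2b r1=0xfb r2=0xd0 r3=0x2b r4=0xfb  N=1 Z=0
-- IRQ taken; context saved, return-PC = 10 --

SAVED = 0x2b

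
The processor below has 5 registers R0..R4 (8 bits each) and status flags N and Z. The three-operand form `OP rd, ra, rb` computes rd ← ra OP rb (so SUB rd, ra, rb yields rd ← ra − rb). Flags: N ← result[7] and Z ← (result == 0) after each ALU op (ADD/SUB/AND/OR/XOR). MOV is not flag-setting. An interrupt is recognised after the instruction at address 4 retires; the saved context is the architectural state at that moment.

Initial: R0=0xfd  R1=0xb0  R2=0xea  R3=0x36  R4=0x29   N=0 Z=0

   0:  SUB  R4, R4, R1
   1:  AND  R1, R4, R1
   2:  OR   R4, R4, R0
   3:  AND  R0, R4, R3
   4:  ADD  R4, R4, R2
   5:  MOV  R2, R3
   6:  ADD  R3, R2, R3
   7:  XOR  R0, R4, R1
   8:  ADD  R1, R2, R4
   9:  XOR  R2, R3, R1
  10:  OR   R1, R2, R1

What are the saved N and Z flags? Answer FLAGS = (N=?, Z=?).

after  0: R0=0xfd R1=0xb0 R2=0xea R3=0x36 R4=0x79  N=0 Z=0
after  1: R0=0xfd R1=0x30 R2=0xea R3=0x36 R4=0x79  N=0 Z=0
after  2: R0=0xfd R1=0x30 R2=0xea R3=0x36 R4=0xfd  N=1 Z=0
after  3: R0=0x34 R1=0x30 R2=0xea R3=0x36 R4=0xfd  N=0 Z=0
after  4: R0=0x34 R1=0x30 R2=0xea R3=0x36 R4=0xe7  N=1 Z=0
-- IRQ taken; context saved, return-PC = 5 --

FLAGS = (N=1, Z=0)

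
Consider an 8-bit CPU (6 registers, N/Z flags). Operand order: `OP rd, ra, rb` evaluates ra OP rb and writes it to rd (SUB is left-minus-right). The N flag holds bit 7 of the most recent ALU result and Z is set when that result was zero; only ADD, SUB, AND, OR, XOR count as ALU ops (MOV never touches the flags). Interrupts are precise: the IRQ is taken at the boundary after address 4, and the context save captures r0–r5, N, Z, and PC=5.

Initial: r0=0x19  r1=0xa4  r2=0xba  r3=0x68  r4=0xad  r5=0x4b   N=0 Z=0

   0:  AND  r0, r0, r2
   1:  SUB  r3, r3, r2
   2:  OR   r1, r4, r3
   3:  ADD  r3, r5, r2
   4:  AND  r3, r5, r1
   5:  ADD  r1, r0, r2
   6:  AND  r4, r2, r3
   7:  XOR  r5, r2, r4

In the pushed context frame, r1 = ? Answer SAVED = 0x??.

SAVED = 0xaf

after  0: r0=0x18 r1=0xa4 r2=0xba r3=0x68 r4=0xad r5=0x4b  N=0 Z=0
after  1: r0=0x18 r1=0xa4 r2=0xba r3=0xae r4=0xad r5=0x4b  N=1 Z=0
after  2: r0=0x18 r1=0xaf r2=0xba r3=0xae r4=0xad r5=0x4b  N=1 Z=0
after  3: r0=0x18 r1=0xaf r2=0xba r3=0x05 r4=0xad r5=0x4b  N=0 Z=0
after  4: r0=0x18 r1=0xaf r2=0xba r3=0x0b r4=0xad r5=0x4b  N=0 Z=0
-- IRQ taken; context saved, return-PC = 5 --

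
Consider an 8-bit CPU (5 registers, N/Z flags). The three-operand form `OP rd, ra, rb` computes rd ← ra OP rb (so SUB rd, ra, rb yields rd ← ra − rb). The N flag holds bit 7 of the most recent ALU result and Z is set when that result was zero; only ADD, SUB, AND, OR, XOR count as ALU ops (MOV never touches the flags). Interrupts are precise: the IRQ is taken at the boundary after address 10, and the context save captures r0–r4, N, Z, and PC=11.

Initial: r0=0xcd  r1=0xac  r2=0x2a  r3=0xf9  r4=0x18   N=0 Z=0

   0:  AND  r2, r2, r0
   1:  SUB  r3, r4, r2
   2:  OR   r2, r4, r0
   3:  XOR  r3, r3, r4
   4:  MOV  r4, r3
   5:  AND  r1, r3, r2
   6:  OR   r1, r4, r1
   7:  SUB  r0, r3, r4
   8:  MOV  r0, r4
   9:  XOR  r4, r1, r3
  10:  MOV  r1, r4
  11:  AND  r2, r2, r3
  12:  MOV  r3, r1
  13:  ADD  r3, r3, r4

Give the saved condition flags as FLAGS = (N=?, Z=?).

FLAGS = (N=0, Z=1)

after  0: r0=0xcd r1=0xac r2=0x08 r3=0xf9 r4=0x18  N=0 Z=0
after  1: r0=0xcd r1=0xac r2=0x08 r3=0x10 r4=0x18  N=0 Z=0
after  2: r0=0xcd r1=0xac r2=0xdd r3=0x10 r4=0x18  N=1 Z=0
after  3: r0=0xcd r1=0xac r2=0xdd r3=0x08 r4=0x18  N=0 Z=0
after  4: r0=0xcd r1=0xac r2=0xdd r3=0x08 r4=0x08  N=0 Z=0
after  5: r0=0xcd r1=0x08 r2=0xdd r3=0x08 r4=0x08  N=0 Z=0
after  6: r0=0xcd r1=0x08 r2=0xdd r3=0x08 r4=0x08  N=0 Z=0
after  7: r0=0x00 r1=0x08 r2=0xdd r3=0x08 r4=0x08  N=0 Z=1
after  8: r0=0x08 r1=0x08 r2=0xdd r3=0x08 r4=0x08  N=0 Z=1
after  9: r0=0x08 r1=0x08 r2=0xdd r3=0x08 r4=0x00  N=0 Z=1
after 10: r0=0x08 r1=0x00 r2=0xdd r3=0x08 r4=0x00  N=0 Z=1
-- IRQ taken; context saved, return-PC = 11 --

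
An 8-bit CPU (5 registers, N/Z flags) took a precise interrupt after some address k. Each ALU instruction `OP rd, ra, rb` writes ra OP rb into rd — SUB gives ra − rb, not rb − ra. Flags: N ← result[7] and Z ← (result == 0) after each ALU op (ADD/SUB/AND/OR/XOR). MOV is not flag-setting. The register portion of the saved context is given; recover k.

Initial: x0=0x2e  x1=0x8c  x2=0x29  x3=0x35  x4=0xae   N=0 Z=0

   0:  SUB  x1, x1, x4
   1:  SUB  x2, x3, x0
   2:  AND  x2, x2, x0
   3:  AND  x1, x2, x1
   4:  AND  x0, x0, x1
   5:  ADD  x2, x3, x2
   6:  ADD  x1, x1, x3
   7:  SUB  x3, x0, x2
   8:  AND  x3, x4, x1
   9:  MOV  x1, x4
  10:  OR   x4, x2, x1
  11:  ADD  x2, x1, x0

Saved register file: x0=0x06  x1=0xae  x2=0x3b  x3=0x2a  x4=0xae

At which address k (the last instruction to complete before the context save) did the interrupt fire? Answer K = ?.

K = 9

after  0: x0=0x2e x1=0xde x2=0x29 x3=0x35 x4=0xae  N=1 Z=0
after  1: x0=0x2e x1=0xde x2=0x07 x3=0x35 x4=0xae  N=0 Z=0
after  2: x0=0x2e x1=0xde x2=0x06 x3=0x35 x4=0xae  N=0 Z=0
after  3: x0=0x2e x1=0x06 x2=0x06 x3=0x35 x4=0xae  N=0 Z=0
after  4: x0=0x06 x1=0x06 x2=0x06 x3=0x35 x4=0xae  N=0 Z=0
after  5: x0=0x06 x1=0x06 x2=0x3b x3=0x35 x4=0xae  N=0 Z=0
after  6: x0=0x06 x1=0x3b x2=0x3b x3=0x35 x4=0xae  N=0 Z=0
after  7: x0=0x06 x1=0x3b x2=0x3b x3=0xcb x4=0xae  N=1 Z=0
after  8: x0=0x06 x1=0x3b x2=0x3b x3=0x2a x4=0xae  N=0 Z=0
after  9: x0=0x06 x1=0xae x2=0x3b x3=0x2a x4=0xae  N=0 Z=0
-- IRQ taken; context saved, return-PC = 10 --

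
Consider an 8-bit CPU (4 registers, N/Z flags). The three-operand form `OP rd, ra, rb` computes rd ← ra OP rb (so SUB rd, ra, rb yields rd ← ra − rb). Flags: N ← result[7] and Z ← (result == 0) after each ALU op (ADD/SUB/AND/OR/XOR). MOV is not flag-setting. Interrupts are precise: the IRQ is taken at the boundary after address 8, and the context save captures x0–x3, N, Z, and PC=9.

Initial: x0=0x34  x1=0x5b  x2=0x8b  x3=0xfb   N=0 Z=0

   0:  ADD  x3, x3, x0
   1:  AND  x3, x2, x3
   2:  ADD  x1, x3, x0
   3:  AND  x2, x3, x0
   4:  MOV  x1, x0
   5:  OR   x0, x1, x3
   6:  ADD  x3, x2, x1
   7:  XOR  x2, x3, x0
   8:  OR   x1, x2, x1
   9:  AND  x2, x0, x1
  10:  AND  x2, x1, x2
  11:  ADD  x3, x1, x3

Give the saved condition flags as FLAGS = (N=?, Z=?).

after  0: x0=0x34 x1=0x5b x2=0x8b x3=0x2f  N=0 Z=0
after  1: x0=0x34 x1=0x5b x2=0x8b x3=0x0b  N=0 Z=0
after  2: x0=0x34 x1=0x3f x2=0x8b x3=0x0b  N=0 Z=0
after  3: x0=0x34 x1=0x3f x2=0x00 x3=0x0b  N=0 Z=1
after  4: x0=0x34 x1=0x34 x2=0x00 x3=0x0b  N=0 Z=1
after  5: x0=0x3f x1=0x34 x2=0x00 x3=0x0b  N=0 Z=0
after  6: x0=0x3f x1=0x34 x2=0x00 x3=0x34  N=0 Z=0
after  7: x0=0x3f x1=0x34 x2=0x0b x3=0x34  N=0 Z=0
after  8: x0=0x3f x1=0x3f x2=0x0b x3=0x34  N=0 Z=0
-- IRQ taken; context saved, return-PC = 9 --

FLAGS = (N=0, Z=0)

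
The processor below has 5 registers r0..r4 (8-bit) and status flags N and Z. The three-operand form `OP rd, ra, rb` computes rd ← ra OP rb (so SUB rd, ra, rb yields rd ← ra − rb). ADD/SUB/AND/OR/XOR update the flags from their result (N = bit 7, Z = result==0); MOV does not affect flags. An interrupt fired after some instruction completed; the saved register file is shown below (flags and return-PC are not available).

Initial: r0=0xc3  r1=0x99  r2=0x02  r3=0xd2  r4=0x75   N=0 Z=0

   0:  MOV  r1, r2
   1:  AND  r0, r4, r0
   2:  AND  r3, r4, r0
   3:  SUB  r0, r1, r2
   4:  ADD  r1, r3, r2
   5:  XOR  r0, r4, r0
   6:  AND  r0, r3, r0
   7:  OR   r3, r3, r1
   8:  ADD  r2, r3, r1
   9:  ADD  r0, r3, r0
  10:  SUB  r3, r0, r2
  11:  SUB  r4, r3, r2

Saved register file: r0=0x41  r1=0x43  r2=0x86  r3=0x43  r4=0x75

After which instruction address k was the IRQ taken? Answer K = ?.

K = 8

after  0: r0=0xc3 r1=0x02 r2=0x02 r3=0xd2 r4=0x75  N=0 Z=0
after  1: r0=0x41 r1=0x02 r2=0x02 r3=0xd2 r4=0x75  N=0 Z=0
after  2: r0=0x41 r1=0x02 r2=0x02 r3=0x41 r4=0x75  N=0 Z=0
after  3: r0=0x00 r1=0x02 r2=0x02 r3=0x41 r4=0x75  N=0 Z=1
after  4: r0=0x00 r1=0x43 r2=0x02 r3=0x41 r4=0x75  N=0 Z=0
after  5: r0=0x75 r1=0x43 r2=0x02 r3=0x41 r4=0x75  N=0 Z=0
after  6: r0=0x41 r1=0x43 r2=0x02 r3=0x41 r4=0x75  N=0 Z=0
after  7: r0=0x41 r1=0x43 r2=0x02 r3=0x43 r4=0x75  N=0 Z=0
after  8: r0=0x41 r1=0x43 r2=0x86 r3=0x43 r4=0x75  N=1 Z=0
-- IRQ taken; context saved, return-PC = 9 --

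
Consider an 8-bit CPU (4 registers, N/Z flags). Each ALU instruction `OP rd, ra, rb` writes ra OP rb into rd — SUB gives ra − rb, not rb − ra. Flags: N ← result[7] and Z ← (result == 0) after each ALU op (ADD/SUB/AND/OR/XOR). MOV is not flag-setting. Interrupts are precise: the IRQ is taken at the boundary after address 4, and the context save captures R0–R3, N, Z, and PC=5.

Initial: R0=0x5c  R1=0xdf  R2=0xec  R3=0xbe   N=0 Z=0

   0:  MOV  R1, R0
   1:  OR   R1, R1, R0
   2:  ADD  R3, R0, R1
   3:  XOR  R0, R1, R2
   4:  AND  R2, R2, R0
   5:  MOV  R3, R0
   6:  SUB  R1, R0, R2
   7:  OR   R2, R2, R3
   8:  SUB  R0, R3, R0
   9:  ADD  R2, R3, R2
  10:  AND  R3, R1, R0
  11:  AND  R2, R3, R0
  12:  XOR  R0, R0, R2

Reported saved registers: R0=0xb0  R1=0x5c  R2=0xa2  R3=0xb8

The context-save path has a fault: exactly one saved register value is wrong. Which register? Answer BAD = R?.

after  0: R0=0x5c R1=0x5c R2=0xec R3=0xbe  N=0 Z=0
after  1: R0=0x5c R1=0x5c R2=0xec R3=0xbe  N=0 Z=0
after  2: R0=0x5c R1=0x5c R2=0xec R3=0xb8  N=1 Z=0
after  3: R0=0xb0 R1=0x5c R2=0xec R3=0xb8  N=1 Z=0
after  4: R0=0xb0 R1=0x5c R2=0xa0 R3=0xb8  N=1 Z=0
-- IRQ taken; context saved, return-PC = 5 --
mismatch: R2: reported 0xa2 vs actual 0xa0

BAD = R2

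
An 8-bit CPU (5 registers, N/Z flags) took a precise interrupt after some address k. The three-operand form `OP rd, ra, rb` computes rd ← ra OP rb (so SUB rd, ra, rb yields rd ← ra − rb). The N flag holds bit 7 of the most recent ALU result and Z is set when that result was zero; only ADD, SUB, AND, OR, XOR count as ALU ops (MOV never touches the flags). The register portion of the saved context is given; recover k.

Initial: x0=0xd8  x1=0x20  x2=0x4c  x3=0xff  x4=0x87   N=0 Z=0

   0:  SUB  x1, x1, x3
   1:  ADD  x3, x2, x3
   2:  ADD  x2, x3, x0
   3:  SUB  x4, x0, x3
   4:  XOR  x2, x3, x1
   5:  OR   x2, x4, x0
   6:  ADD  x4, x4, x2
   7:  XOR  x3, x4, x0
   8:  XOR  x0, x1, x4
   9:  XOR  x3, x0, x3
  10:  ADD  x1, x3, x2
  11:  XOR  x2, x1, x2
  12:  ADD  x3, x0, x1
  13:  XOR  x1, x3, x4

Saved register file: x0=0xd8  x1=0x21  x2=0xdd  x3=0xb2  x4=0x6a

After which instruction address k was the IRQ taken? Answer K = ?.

K = 7

after  0: x0=0xd8 x1=0x21 x2=0x4c x3=0xff x4=0x87  N=0 Z=0
after  1: x0=0xd8 x1=0x21 x2=0x4c x3=0x4b x4=0x87  N=0 Z=0
after  2: x0=0xd8 x1=0x21 x2=0x23 x3=0x4b x4=0x87  N=0 Z=0
after  3: x0=0xd8 x1=0x21 x2=0x23 x3=0x4b x4=0x8d  N=1 Z=0
after  4: x0=0xd8 x1=0x21 x2=0x6a x3=0x4b x4=0x8d  N=0 Z=0
after  5: x0=0xd8 x1=0x21 x2=0xdd x3=0x4b x4=0x8d  N=1 Z=0
after  6: x0=0xd8 x1=0x21 x2=0xdd x3=0x4b x4=0x6a  N=0 Z=0
after  7: x0=0xd8 x1=0x21 x2=0xdd x3=0xb2 x4=0x6a  N=1 Z=0
-- IRQ taken; context saved, return-PC = 8 --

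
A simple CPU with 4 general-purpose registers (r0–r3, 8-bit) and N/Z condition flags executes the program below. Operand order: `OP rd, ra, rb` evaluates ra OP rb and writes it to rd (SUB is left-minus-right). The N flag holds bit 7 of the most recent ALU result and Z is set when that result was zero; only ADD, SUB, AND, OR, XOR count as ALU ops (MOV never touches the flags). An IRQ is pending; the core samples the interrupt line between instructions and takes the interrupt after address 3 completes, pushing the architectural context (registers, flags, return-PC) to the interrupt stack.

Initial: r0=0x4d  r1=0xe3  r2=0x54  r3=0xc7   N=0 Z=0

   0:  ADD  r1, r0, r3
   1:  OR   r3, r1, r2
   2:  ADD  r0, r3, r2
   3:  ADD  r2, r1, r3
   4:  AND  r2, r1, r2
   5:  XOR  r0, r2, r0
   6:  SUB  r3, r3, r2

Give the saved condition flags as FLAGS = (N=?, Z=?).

after  0: r0=0x4d r1=0x14 r2=0x54 r3=0xc7  N=0 Z=0
after  1: r0=0x4d r1=0x14 r2=0x54 r3=0x54  N=0 Z=0
after  2: r0=0xa8 r1=0x14 r2=0x54 r3=0x54  N=1 Z=0
after  3: r0=0xa8 r1=0x14 r2=0x68 r3=0x54  N=0 Z=0
-- IRQ taken; context saved, return-PC = 4 --

FLAGS = (N=0, Z=0)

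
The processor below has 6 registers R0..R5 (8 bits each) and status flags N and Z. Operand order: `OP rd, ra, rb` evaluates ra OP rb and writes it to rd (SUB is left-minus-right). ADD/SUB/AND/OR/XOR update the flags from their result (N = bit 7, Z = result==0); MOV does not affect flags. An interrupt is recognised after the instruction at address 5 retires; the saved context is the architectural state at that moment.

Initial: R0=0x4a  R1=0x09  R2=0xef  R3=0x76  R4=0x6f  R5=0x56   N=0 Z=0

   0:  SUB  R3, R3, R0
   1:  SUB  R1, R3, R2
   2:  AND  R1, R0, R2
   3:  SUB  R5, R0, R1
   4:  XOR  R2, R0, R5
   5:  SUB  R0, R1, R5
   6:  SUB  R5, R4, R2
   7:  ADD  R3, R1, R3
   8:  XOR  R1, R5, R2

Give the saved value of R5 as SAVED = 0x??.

after  0: R0=0x4a R1=0x09 R2=0xef R3=0x2c R4=0x6f R5=0x56  N=0 Z=0
after  1: R0=0x4a R1=0x3d R2=0xef R3=0x2c R4=0x6f R5=0x56  N=0 Z=0
after  2: R0=0x4a R1=0x4a R2=0xef R3=0x2c R4=0x6f R5=0x56  N=0 Z=0
after  3: R0=0x4a R1=0x4a R2=0xef R3=0x2c R4=0x6f R5=0x00  N=0 Z=1
after  4: R0=0x4a R1=0x4a R2=0x4a R3=0x2c R4=0x6f R5=0x00  N=0 Z=0
after  5: R0=0x4a R1=0x4a R2=0x4a R3=0x2c R4=0x6f R5=0x00  N=0 Z=0
-- IRQ taken; context saved, return-PC = 6 --

SAVED = 0x00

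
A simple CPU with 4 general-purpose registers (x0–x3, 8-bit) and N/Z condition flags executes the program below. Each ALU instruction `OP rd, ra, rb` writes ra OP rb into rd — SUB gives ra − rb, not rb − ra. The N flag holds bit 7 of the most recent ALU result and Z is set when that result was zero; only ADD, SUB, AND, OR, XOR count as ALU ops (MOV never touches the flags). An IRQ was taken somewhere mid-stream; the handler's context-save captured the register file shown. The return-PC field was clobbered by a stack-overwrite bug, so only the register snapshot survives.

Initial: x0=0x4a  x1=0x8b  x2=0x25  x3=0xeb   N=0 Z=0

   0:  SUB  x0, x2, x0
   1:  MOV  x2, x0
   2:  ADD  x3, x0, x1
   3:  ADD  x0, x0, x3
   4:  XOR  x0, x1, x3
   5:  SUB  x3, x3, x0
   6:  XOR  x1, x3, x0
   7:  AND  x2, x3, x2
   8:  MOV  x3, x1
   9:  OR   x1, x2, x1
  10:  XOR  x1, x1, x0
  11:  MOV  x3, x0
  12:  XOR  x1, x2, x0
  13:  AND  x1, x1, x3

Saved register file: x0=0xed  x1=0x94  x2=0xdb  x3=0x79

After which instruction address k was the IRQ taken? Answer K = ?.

K = 6

after  0: x0=0xdb x1=0x8b x2=0x25 x3=0xeb  N=1 Z=0
after  1: x0=0xdb x1=0x8b x2=0xdb x3=0xeb  N=1 Z=0
after  2: x0=0xdb x1=0x8b x2=0xdb x3=0x66  N=0 Z=0
after  3: x0=0x41 x1=0x8b x2=0xdb x3=0x66  N=0 Z=0
after  4: x0=0xed x1=0x8b x2=0xdb x3=0x66  N=1 Z=0
after  5: x0=0xed x1=0x8b x2=0xdb x3=0x79  N=0 Z=0
after  6: x0=0xed x1=0x94 x2=0xdb x3=0x79  N=1 Z=0
-- IRQ taken; context saved, return-PC = 7 --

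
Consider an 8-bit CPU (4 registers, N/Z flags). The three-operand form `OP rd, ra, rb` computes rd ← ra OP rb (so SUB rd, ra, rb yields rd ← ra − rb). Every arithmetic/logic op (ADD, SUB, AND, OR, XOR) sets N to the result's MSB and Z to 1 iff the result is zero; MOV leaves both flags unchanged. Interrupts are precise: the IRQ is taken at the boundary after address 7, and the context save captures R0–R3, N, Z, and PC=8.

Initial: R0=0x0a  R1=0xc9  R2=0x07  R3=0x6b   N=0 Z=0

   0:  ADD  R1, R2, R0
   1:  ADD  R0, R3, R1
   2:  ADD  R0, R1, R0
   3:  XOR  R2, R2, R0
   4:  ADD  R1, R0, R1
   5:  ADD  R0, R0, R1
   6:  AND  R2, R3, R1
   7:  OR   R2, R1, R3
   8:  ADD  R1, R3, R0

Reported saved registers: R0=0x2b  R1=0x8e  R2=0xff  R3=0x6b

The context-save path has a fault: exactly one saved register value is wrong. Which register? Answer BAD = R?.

after  0: R0=0x0a R1=0x11 R2=0x07 R3=0x6b  N=0 Z=0
after  1: R0=0x7c R1=0x11 R2=0x07 R3=0x6b  N=0 Z=0
after  2: R0=0x8d R1=0x11 R2=0x07 R3=0x6b  N=1 Z=0
after  3: R0=0x8d R1=0x11 R2=0x8a R3=0x6b  N=1 Z=0
after  4: R0=0x8d R1=0x9e R2=0x8a R3=0x6b  N=1 Z=0
after  5: R0=0x2b R1=0x9e R2=0x8a R3=0x6b  N=0 Z=0
after  6: R0=0x2b R1=0x9e R2=0x0a R3=0x6b  N=0 Z=0
after  7: R0=0x2b R1=0x9e R2=0xff R3=0x6b  N=1 Z=0
-- IRQ taken; context saved, return-PC = 8 --
mismatch: R1: reported 0x8e vs actual 0x9e

BAD = R1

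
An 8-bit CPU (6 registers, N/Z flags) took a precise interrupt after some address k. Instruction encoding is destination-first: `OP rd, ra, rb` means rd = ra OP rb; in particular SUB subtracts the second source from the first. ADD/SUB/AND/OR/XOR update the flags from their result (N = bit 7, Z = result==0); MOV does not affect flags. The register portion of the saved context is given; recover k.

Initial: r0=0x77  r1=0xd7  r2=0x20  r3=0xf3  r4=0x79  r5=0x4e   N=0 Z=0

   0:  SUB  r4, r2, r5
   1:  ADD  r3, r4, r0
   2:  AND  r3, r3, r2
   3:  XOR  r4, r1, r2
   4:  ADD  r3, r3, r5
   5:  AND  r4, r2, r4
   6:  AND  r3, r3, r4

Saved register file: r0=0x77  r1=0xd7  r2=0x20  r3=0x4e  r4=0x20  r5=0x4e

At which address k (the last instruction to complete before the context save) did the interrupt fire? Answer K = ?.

K = 5

after  0: r0=0x77 r1=0xd7 r2=0x20 r3=0xf3 r4=0xd2 r5=0x4e  N=1 Z=0
after  1: r0=0x77 r1=0xd7 r2=0x20 r3=0x49 r4=0xd2 r5=0x4e  N=0 Z=0
after  2: r0=0x77 r1=0xd7 r2=0x20 r3=0x00 r4=0xd2 r5=0x4e  N=0 Z=1
after  3: r0=0x77 r1=0xd7 r2=0x20 r3=0x00 r4=0xf7 r5=0x4e  N=1 Z=0
after  4: r0=0x77 r1=0xd7 r2=0x20 r3=0x4e r4=0xf7 r5=0x4e  N=0 Z=0
after  5: r0=0x77 r1=0xd7 r2=0x20 r3=0x4e r4=0x20 r5=0x4e  N=0 Z=0
-- IRQ taken; context saved, return-PC = 6 --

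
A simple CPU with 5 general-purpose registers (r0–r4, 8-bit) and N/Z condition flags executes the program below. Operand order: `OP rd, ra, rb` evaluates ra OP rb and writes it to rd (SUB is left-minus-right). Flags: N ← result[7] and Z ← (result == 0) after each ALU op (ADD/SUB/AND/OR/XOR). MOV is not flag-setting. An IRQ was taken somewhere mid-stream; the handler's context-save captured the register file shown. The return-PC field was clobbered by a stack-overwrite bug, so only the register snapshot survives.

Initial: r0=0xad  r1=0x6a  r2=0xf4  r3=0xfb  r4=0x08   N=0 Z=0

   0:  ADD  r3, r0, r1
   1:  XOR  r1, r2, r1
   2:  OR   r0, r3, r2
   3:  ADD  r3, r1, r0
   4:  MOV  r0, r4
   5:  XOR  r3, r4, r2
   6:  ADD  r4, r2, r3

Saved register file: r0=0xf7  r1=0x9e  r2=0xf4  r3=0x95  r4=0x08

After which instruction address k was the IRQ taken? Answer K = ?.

K = 3

after  0: r0=0xad r1=0x6a r2=0xf4 r3=0x17 r4=0x08  N=0 Z=0
after  1: r0=0xad r1=0x9e r2=0xf4 r3=0x17 r4=0x08  N=1 Z=0
after  2: r0=0xf7 r1=0x9e r2=0xf4 r3=0x17 r4=0x08  N=1 Z=0
after  3: r0=0xf7 r1=0x9e r2=0xf4 r3=0x95 r4=0x08  N=1 Z=0
-- IRQ taken; context saved, return-PC = 4 --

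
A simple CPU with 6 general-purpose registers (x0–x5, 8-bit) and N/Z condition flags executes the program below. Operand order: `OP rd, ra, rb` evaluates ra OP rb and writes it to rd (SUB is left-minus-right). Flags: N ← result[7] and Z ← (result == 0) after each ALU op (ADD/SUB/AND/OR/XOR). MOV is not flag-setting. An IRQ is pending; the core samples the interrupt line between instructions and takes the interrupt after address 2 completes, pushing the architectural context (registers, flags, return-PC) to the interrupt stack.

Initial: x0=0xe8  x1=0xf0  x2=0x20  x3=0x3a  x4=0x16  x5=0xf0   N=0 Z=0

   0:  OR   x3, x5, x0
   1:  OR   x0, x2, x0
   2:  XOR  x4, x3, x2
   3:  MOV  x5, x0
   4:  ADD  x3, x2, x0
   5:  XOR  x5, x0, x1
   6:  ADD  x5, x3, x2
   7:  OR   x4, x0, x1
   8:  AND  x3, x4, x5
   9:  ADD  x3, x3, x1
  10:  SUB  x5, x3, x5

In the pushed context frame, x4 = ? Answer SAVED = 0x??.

SAVED = 0xd8

after  0: x0=0xe8 x1=0xf0 x2=0x20 x3=0xf8 x4=0x16 x5=0xf0  N=1 Z=0
after  1: x0=0xe8 x1=0xf0 x2=0x20 x3=0xf8 x4=0x16 x5=0xf0  N=1 Z=0
after  2: x0=0xe8 x1=0xf0 x2=0x20 x3=0xf8 x4=0xd8 x5=0xf0  N=1 Z=0
-- IRQ taken; context saved, return-PC = 3 --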